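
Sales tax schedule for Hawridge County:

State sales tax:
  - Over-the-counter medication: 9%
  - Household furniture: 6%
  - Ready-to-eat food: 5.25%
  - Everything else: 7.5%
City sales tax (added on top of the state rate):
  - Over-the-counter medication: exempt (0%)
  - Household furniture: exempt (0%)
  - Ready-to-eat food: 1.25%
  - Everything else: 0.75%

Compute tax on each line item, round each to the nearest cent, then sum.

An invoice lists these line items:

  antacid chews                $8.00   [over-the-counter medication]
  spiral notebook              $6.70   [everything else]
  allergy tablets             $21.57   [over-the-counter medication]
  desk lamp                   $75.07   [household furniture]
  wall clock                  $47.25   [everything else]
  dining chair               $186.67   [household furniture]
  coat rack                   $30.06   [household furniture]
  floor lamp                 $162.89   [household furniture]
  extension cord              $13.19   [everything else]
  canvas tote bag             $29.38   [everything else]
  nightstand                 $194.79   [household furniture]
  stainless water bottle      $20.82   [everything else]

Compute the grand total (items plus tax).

Antacid chews $8.00: over-the-counter medication → 9% + 0% city = 9% → $0.72
Spiral notebook $6.70: everything else → 7.5% + 0.75% city = 8.25% → $0.55
Allergy tablets $21.57: over-the-counter medication → 9% + 0% city = 9% → $1.94
Desk lamp $75.07: household furniture → 6% + 0% city = 6% → $4.50
Wall clock $47.25: everything else → 7.5% + 0.75% city = 8.25% → $3.90
Dining chair $186.67: household furniture → 6% + 0% city = 6% → $11.20
Coat rack $30.06: household furniture → 6% + 0% city = 6% → $1.80
Floor lamp $162.89: household furniture → 6% + 0% city = 6% → $9.77
Extension cord $13.19: everything else → 7.5% + 0.75% city = 8.25% → $1.09
Canvas tote bag $29.38: everything else → 7.5% + 0.75% city = 8.25% → $2.42
Nightstand $194.79: household furniture → 6% + 0% city = 6% → $11.69
Stainless water bottle $20.82: everything else → 7.5% + 0.75% city = 8.25% → $1.72
Subtotal = $796.39; tax = $51.30; total due = $847.69

$847.69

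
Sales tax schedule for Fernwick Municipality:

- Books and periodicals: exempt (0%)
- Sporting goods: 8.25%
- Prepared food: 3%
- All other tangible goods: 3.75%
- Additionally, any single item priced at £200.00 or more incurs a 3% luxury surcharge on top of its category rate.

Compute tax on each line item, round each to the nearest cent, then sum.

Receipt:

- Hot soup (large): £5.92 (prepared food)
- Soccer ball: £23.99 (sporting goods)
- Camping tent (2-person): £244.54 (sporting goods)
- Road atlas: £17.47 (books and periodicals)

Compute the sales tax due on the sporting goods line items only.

Soccer ball £23.99: sporting goods → 8.25% → £1.98
Camping tent (2-person) £244.54: sporting goods → 8.25% + 3% surcharge = 11.25% → £27.51
Tax on sporting goods = £1.98 + £27.51 = £29.49

£29.49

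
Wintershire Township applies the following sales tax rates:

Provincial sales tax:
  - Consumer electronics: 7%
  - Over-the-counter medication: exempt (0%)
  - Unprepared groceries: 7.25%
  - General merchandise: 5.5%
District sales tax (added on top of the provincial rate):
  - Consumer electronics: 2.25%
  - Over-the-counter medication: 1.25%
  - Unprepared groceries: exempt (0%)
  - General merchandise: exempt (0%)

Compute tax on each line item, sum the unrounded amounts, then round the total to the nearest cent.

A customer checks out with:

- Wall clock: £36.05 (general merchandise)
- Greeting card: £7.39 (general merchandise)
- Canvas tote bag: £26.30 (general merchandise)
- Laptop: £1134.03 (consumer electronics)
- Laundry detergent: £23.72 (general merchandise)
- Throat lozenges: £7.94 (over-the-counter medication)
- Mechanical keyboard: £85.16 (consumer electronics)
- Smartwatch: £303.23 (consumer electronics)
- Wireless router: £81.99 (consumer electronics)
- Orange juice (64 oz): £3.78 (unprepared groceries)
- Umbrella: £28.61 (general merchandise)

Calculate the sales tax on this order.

Wall clock £36.05: general merchandise → 5.5% + 0% district = 5.5% → £1.98275
Greeting card £7.39: general merchandise → 5.5% + 0% district = 5.5% → £0.40645
Canvas tote bag £26.30: general merchandise → 5.5% + 0% district = 5.5% → £1.4465
Laptop £1134.03: consumer electronics → 7% + 2.25% district = 9.25% → £104.897775
Laundry detergent £23.72: general merchandise → 5.5% + 0% district = 5.5% → £1.3046
Throat lozenges £7.94: over-the-counter medication → 0% + 1.25% district = 1.25% → £0.09925
Mechanical keyboard £85.16: consumer electronics → 7% + 2.25% district = 9.25% → £7.8773
Smartwatch £303.23: consumer electronics → 7% + 2.25% district = 9.25% → £28.048775
Wireless router £81.99: consumer electronics → 7% + 2.25% district = 9.25% → £7.584075
Orange juice (64 oz) £3.78: unprepared groceries → 7.25% + 0% district = 7.25% → £0.27405
Umbrella £28.61: general merchandise → 5.5% + 0% district = 5.5% → £1.57355
Unrounded tax sum = £155.495075 → £155.50

£155.50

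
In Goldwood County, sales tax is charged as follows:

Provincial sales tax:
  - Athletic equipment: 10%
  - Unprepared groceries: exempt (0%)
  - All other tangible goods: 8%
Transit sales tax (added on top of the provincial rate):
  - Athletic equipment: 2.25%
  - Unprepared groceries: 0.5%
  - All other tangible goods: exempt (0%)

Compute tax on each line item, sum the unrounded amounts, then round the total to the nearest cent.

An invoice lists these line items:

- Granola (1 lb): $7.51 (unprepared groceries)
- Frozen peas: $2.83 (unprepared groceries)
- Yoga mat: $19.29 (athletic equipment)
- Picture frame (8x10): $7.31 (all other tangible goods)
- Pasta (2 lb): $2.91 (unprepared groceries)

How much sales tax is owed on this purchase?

$3.01

Granola (1 lb) $7.51: unprepared groceries → 0% + 0.5% transit = 0.5% → $0.03755
Frozen peas $2.83: unprepared groceries → 0% + 0.5% transit = 0.5% → $0.01415
Yoga mat $19.29: athletic equipment → 10% + 2.25% transit = 12.25% → $2.363025
Picture frame (8x10) $7.31: all other tangible goods → 8% + 0% transit = 8% → $0.5848
Pasta (2 lb) $2.91: unprepared groceries → 0% + 0.5% transit = 0.5% → $0.01455
Unrounded tax sum = $3.014075 → $3.01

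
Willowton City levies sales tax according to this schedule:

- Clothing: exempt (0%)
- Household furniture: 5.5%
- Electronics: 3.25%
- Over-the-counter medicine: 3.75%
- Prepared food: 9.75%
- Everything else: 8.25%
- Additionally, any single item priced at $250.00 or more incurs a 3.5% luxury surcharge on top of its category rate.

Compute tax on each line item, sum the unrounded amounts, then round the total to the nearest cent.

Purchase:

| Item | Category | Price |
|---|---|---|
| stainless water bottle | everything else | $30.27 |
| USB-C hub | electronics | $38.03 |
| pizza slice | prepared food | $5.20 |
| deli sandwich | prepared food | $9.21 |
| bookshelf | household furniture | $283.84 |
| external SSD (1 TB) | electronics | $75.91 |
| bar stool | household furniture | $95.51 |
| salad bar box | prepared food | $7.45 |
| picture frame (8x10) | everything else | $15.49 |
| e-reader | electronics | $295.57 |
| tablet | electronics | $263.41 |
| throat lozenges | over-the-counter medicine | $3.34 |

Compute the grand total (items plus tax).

Stainless water bottle $30.27: everything else → 8.25% → $2.497275
USB-C hub $38.03: electronics → 3.25% → $1.235975
Pizza slice $5.20: prepared food → 9.75% → $0.507
Deli sandwich $9.21: prepared food → 9.75% → $0.897975
Bookshelf $283.84: household furniture → 5.5% + 3.5% surcharge = 9% → $25.5456
External SSD (1 TB) $75.91: electronics → 3.25% → $2.467075
Bar stool $95.51: household furniture → 5.5% → $5.25305
Salad bar box $7.45: prepared food → 9.75% → $0.726375
Picture frame (8x10) $15.49: everything else → 8.25% → $1.277925
E-reader $295.57: electronics → 3.25% + 3.5% surcharge = 6.75% → $19.950975
Tablet $263.41: electronics → 3.25% + 3.5% surcharge = 6.75% → $17.780175
Throat lozenges $3.34: over-the-counter medicine → 3.75% → $0.12525
Subtotal = $1123.23; unrounded tax = $78.26465 → $78.26; total due = $1201.49

$1201.49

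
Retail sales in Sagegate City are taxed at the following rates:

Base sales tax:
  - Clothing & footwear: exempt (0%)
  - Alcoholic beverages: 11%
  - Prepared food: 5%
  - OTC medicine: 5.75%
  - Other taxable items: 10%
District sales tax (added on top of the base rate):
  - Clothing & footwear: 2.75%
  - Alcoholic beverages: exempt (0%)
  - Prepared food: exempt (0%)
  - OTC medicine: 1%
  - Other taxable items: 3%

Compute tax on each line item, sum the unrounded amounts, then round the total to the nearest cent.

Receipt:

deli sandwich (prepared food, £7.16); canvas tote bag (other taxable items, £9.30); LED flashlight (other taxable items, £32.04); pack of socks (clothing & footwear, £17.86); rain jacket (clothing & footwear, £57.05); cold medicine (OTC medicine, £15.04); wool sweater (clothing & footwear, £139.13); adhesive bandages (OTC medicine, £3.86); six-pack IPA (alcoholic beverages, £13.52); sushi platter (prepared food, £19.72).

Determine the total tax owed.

Deli sandwich £7.16: prepared food → 5% + 0% district = 5% → £0.358
Canvas tote bag £9.30: other taxable items → 10% + 3% district = 13% → £1.209
LED flashlight £32.04: other taxable items → 10% + 3% district = 13% → £4.1652
Pack of socks £17.86: clothing & footwear → 0% + 2.75% district = 2.75% → £0.49115
Rain jacket £57.05: clothing & footwear → 0% + 2.75% district = 2.75% → £1.568875
Cold medicine £15.04: OTC medicine → 5.75% + 1% district = 6.75% → £1.0152
Wool sweater £139.13: clothing & footwear → 0% + 2.75% district = 2.75% → £3.826075
Adhesive bandages £3.86: OTC medicine → 5.75% + 1% district = 6.75% → £0.26055
Six-pack IPA £13.52: alcoholic beverages → 11% + 0% district = 11% → £1.4872
Sushi platter £19.72: prepared food → 5% + 0% district = 5% → £0.986
Unrounded tax sum = £15.36725 → £15.37

£15.37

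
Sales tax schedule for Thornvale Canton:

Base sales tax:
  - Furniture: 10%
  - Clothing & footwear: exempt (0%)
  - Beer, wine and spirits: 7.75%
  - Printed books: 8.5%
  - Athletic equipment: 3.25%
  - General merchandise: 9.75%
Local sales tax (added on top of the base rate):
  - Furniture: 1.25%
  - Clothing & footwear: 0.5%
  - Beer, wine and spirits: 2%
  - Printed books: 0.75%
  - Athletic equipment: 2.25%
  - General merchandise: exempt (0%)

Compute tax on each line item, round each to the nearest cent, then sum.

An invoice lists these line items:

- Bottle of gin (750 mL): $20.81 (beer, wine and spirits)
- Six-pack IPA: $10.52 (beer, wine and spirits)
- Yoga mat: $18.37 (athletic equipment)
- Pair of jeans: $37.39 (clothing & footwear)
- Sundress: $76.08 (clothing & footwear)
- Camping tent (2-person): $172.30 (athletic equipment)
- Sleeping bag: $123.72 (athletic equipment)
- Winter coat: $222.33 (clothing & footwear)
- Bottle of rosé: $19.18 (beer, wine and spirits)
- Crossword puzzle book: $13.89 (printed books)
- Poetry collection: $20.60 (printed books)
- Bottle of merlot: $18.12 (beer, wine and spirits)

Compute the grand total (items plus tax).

$782.17

Bottle of gin (750 mL) $20.81: beer, wine and spirits → 7.75% + 2% local = 9.75% → $2.03
Six-pack IPA $10.52: beer, wine and spirits → 7.75% + 2% local = 9.75% → $1.03
Yoga mat $18.37: athletic equipment → 3.25% + 2.25% local = 5.5% → $1.01
Pair of jeans $37.39: clothing & footwear → 0% + 0.5% local = 0.5% → $0.19
Sundress $76.08: clothing & footwear → 0% + 0.5% local = 0.5% → $0.38
Camping tent (2-person) $172.30: athletic equipment → 3.25% + 2.25% local = 5.5% → $9.48
Sleeping bag $123.72: athletic equipment → 3.25% + 2.25% local = 5.5% → $6.80
Winter coat $222.33: clothing & footwear → 0% + 0.5% local = 0.5% → $1.11
Bottle of rosé $19.18: beer, wine and spirits → 7.75% + 2% local = 9.75% → $1.87
Crossword puzzle book $13.89: printed books → 8.5% + 0.75% local = 9.25% → $1.28
Poetry collection $20.60: printed books → 8.5% + 0.75% local = 9.25% → $1.91
Bottle of merlot $18.12: beer, wine and spirits → 7.75% + 2% local = 9.75% → $1.77
Subtotal = $753.31; tax = $28.86; total due = $782.17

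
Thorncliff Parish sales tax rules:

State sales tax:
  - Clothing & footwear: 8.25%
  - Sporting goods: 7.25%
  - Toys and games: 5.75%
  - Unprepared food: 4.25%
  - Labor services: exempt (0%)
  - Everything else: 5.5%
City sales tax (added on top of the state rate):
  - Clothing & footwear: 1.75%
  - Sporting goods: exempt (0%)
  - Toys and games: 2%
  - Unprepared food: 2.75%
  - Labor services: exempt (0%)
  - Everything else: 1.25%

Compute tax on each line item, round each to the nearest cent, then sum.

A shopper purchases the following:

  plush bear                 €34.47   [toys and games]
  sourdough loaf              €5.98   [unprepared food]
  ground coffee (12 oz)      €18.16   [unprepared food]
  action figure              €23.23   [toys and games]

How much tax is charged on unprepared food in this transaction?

€1.69

Sourdough loaf €5.98: unprepared food → 4.25% + 2.75% city = 7% → €0.42
Ground coffee (12 oz) €18.16: unprepared food → 4.25% + 2.75% city = 7% → €1.27
Tax on unprepared food = €0.42 + €1.27 = €1.69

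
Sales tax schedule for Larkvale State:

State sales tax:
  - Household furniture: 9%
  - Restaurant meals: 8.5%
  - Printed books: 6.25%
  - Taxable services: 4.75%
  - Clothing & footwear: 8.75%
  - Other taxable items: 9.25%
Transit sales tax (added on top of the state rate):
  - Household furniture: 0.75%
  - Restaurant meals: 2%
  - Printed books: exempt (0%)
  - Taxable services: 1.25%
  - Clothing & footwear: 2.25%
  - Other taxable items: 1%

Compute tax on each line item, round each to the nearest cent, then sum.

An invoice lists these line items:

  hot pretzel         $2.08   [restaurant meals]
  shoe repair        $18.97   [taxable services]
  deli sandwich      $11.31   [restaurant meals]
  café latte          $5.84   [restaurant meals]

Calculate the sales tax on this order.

Hot pretzel $2.08: restaurant meals → 8.5% + 2% transit = 10.5% → $0.22
Shoe repair $18.97: taxable services → 4.75% + 1.25% transit = 6% → $1.14
Deli sandwich $11.31: restaurant meals → 8.5% + 2% transit = 10.5% → $1.19
Café latte $5.84: restaurant meals → 8.5% + 2% transit = 10.5% → $0.61
Total tax = $0.22 + $1.14 + $1.19 + $0.61 = $3.16

$3.16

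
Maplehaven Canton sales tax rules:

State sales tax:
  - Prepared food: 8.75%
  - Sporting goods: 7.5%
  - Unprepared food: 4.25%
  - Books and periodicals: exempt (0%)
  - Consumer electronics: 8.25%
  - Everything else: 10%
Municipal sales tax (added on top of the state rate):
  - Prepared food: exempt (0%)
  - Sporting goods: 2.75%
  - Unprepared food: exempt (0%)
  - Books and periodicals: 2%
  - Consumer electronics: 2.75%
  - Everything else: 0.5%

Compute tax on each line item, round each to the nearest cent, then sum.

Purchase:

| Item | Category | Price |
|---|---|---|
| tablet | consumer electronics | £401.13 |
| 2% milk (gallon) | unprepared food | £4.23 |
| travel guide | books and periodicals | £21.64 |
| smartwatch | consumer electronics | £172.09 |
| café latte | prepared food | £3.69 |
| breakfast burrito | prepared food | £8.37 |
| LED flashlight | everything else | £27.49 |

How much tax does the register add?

Tablet £401.13: consumer electronics → 8.25% + 2.75% municipal = 11% → £44.12
2% milk (gallon) £4.23: unprepared food → 4.25% + 0% municipal = 4.25% → £0.18
Travel guide £21.64: books and periodicals → 0% + 2% municipal = 2% → £0.43
Smartwatch £172.09: consumer electronics → 8.25% + 2.75% municipal = 11% → £18.93
Café latte £3.69: prepared food → 8.75% + 0% municipal = 8.75% → £0.32
Breakfast burrito £8.37: prepared food → 8.75% + 0% municipal = 8.75% → £0.73
LED flashlight £27.49: everything else → 10% + 0.5% municipal = 10.5% → £2.89
Total tax = £44.12 + £0.18 + £0.43 + £18.93 + £0.32 + £0.73 + £2.89 = £67.60

£67.60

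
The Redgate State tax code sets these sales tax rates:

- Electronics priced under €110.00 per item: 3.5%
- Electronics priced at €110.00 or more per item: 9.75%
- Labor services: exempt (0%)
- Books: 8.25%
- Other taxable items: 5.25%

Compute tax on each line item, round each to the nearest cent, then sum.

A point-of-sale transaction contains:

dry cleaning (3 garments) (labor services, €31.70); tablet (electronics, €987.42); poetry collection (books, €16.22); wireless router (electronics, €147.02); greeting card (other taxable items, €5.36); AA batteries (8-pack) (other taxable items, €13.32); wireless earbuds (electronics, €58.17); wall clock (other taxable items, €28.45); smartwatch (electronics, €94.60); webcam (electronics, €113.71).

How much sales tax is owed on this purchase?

Dry cleaning (3 garments) €31.70: labor services → 0% → €0.00
Tablet €987.42: electronics, €110.00 or more → 9.75% → €96.27
Poetry collection €16.22: books → 8.25% → €1.34
Wireless router €147.02: electronics, €110.00 or more → 9.75% → €14.33
Greeting card €5.36: other taxable items → 5.25% → €0.28
AA batteries (8-pack) €13.32: other taxable items → 5.25% → €0.70
Wireless earbuds €58.17: electronics, under €110.00 → 3.5% → €2.04
Wall clock €28.45: other taxable items → 5.25% → €1.49
Smartwatch €94.60: electronics, under €110.00 → 3.5% → €3.31
Webcam €113.71: electronics, €110.00 or more → 9.75% → €11.09
Total tax = €96.27 + €1.34 + €14.33 + €0.28 + €0.70 + €2.04 + €1.49 + €3.31 + €11.09 = €130.85

€130.85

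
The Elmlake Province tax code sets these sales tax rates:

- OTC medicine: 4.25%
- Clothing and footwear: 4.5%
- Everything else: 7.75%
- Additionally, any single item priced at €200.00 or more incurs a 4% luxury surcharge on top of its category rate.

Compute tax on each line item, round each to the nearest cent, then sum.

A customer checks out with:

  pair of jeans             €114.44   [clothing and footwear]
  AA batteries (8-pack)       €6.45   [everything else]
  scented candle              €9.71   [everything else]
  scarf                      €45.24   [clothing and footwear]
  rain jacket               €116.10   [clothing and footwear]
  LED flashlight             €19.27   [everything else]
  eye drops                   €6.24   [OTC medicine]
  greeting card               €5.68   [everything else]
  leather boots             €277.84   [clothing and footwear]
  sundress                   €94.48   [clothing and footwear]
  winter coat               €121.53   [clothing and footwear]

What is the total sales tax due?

Pair of jeans €114.44: clothing and footwear → 4.5% → €5.15
AA batteries (8-pack) €6.45: everything else → 7.75% → €0.50
Scented candle €9.71: everything else → 7.75% → €0.75
Scarf €45.24: clothing and footwear → 4.5% → €2.04
Rain jacket €116.10: clothing and footwear → 4.5% → €5.22
LED flashlight €19.27: everything else → 7.75% → €1.49
Eye drops €6.24: OTC medicine → 4.25% → €0.27
Greeting card €5.68: everything else → 7.75% → €0.44
Leather boots €277.84: clothing and footwear → 4.5% + 4% surcharge = 8.5% → €23.62
Sundress €94.48: clothing and footwear → 4.5% → €4.25
Winter coat €121.53: clothing and footwear → 4.5% → €5.47
Total tax = €5.15 + €0.50 + €0.75 + €2.04 + €5.22 + €1.49 + €0.27 + €0.44 + €23.62 + €4.25 + €5.47 = €49.20

€49.20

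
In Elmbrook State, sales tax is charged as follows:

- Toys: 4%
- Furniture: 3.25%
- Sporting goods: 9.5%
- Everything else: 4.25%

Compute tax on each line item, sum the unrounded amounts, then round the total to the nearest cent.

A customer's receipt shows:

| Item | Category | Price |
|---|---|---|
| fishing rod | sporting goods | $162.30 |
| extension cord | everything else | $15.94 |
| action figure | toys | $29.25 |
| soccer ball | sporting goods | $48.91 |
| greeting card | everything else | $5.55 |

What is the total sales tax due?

$22.15

Fishing rod $162.30: sporting goods → 9.5% → $15.4185
Extension cord $15.94: everything else → 4.25% → $0.67745
Action figure $29.25: toys → 4% → $1.17
Soccer ball $48.91: sporting goods → 9.5% → $4.64645
Greeting card $5.55: everything else → 4.25% → $0.235875
Unrounded tax sum = $22.148275 → $22.15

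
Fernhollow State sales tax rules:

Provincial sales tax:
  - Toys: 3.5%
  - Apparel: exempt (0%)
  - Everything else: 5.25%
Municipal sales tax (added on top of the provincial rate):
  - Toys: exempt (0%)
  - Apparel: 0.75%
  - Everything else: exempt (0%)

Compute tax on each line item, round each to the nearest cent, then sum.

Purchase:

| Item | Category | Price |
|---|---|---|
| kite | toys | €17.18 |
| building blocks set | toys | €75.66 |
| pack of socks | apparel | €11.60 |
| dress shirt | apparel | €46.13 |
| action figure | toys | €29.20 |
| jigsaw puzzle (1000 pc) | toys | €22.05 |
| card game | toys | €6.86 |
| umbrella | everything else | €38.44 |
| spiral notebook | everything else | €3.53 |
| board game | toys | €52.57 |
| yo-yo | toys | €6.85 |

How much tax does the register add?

€10.01

Kite €17.18: toys → 3.5% + 0% municipal = 3.5% → €0.60
Building blocks set €75.66: toys → 3.5% + 0% municipal = 3.5% → €2.65
Pack of socks €11.60: apparel → 0% + 0.75% municipal = 0.75% → €0.09
Dress shirt €46.13: apparel → 0% + 0.75% municipal = 0.75% → €0.35
Action figure €29.20: toys → 3.5% + 0% municipal = 3.5% → €1.02
Jigsaw puzzle (1000 pc) €22.05: toys → 3.5% + 0% municipal = 3.5% → €0.77
Card game €6.86: toys → 3.5% + 0% municipal = 3.5% → €0.24
Umbrella €38.44: everything else → 5.25% + 0% municipal = 5.25% → €2.02
Spiral notebook €3.53: everything else → 5.25% + 0% municipal = 5.25% → €0.19
Board game €52.57: toys → 3.5% + 0% municipal = 3.5% → €1.84
Yo-yo €6.85: toys → 3.5% + 0% municipal = 3.5% → €0.24
Total tax = €0.60 + €2.65 + €0.09 + €0.35 + €1.02 + €0.77 + €0.24 + €2.02 + €0.19 + €1.84 + €0.24 = €10.01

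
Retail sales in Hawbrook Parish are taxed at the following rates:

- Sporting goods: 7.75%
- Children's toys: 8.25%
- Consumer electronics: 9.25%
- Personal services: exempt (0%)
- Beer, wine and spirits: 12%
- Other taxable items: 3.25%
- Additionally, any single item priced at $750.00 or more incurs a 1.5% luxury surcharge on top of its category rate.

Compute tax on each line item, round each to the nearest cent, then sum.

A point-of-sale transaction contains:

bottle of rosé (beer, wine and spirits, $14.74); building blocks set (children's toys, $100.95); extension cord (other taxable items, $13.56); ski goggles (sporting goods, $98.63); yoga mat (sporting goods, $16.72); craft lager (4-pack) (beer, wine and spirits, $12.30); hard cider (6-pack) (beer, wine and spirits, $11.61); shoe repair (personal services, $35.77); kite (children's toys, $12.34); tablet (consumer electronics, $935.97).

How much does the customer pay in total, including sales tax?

Bottle of rosé $14.74: beer, wine and spirits → 12% → $1.77
Building blocks set $100.95: children's toys → 8.25% → $8.33
Extension cord $13.56: other taxable items → 3.25% → $0.44
Ski goggles $98.63: sporting goods → 7.75% → $7.64
Yoga mat $16.72: sporting goods → 7.75% → $1.30
Craft lager (4-pack) $12.30: beer, wine and spirits → 12% → $1.48
Hard cider (6-pack) $11.61: beer, wine and spirits → 12% → $1.39
Shoe repair $35.77: personal services → 0% → $0.00
Kite $12.34: children's toys → 8.25% → $1.02
Tablet $935.97: consumer electronics → 9.25% + 1.5% surcharge = 10.75% → $100.62
Subtotal = $1252.59; tax = $123.99; total due = $1376.58

$1376.58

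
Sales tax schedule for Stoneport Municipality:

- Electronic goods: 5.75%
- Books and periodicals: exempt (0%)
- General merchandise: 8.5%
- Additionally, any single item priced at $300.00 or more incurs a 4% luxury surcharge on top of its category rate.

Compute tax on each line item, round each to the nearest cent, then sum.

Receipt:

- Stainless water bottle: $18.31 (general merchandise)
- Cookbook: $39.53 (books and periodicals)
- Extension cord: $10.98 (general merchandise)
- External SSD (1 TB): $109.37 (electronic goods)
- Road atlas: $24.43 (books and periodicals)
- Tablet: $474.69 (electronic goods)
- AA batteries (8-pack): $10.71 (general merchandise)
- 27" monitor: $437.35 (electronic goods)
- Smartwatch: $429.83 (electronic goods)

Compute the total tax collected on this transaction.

$140.52

Stainless water bottle $18.31: general merchandise → 8.5% → $1.56
Cookbook $39.53: books and periodicals → 0% → $0.00
Extension cord $10.98: general merchandise → 8.5% → $0.93
External SSD (1 TB) $109.37: electronic goods → 5.75% → $6.29
Road atlas $24.43: books and periodicals → 0% → $0.00
Tablet $474.69: electronic goods → 5.75% + 4% surcharge = 9.75% → $46.28
AA batteries (8-pack) $10.71: general merchandise → 8.5% → $0.91
27" monitor $437.35: electronic goods → 5.75% + 4% surcharge = 9.75% → $42.64
Smartwatch $429.83: electronic goods → 5.75% + 4% surcharge = 9.75% → $41.91
Total tax = $1.56 + $0.93 + $6.29 + $46.28 + $0.91 + $42.64 + $41.91 = $140.52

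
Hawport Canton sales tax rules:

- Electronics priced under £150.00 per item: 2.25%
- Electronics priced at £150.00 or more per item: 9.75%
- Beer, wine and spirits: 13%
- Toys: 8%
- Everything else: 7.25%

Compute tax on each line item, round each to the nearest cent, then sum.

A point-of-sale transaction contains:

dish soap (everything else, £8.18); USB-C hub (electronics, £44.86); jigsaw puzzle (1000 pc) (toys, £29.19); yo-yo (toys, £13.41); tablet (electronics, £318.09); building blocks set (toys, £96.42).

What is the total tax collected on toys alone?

£11.12

Jigsaw puzzle (1000 pc) £29.19: toys → 8% → £2.34
Yo-yo £13.41: toys → 8% → £1.07
Building blocks set £96.42: toys → 8% → £7.71
Tax on toys = £2.34 + £1.07 + £7.71 = £11.12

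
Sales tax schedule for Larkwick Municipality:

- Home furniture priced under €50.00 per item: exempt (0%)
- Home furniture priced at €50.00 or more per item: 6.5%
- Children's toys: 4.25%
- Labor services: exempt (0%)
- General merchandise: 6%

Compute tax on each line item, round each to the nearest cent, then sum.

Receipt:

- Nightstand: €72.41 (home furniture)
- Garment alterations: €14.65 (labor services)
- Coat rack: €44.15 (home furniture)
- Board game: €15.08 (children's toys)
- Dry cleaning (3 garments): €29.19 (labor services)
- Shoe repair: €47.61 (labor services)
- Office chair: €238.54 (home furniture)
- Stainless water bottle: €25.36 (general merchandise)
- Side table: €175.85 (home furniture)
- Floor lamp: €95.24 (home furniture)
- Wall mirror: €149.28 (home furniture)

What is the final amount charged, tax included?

€957.06

Nightstand €72.41: home furniture, €50.00 or more → 6.5% → €4.71
Garment alterations €14.65: labor services → 0% → €0.00
Coat rack €44.15: home furniture, under €50.00 → 0% → €0.00
Board game €15.08: children's toys → 4.25% → €0.64
Dry cleaning (3 garments) €29.19: labor services → 0% → €0.00
Shoe repair €47.61: labor services → 0% → €0.00
Office chair €238.54: home furniture, €50.00 or more → 6.5% → €15.51
Stainless water bottle €25.36: general merchandise → 6% → €1.52
Side table €175.85: home furniture, €50.00 or more → 6.5% → €11.43
Floor lamp €95.24: home furniture, €50.00 or more → 6.5% → €6.19
Wall mirror €149.28: home furniture, €50.00 or more → 6.5% → €9.70
Subtotal = €907.36; tax = €49.70; total due = €957.06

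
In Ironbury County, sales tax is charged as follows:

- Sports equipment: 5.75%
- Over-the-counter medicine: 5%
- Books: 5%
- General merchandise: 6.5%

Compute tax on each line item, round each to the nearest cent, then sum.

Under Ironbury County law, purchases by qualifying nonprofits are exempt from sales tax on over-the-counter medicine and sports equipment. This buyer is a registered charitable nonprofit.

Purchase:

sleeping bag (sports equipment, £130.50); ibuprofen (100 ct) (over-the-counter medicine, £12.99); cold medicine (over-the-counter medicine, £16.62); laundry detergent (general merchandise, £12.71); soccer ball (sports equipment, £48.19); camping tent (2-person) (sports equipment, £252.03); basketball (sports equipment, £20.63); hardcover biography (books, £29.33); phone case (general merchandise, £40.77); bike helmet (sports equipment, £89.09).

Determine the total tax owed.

£4.95

Sleeping bag £130.50: sports equipment, buyer-exempt → 0% → £0.00
Ibuprofen (100 ct) £12.99: over-the-counter medicine, buyer-exempt → 0% → £0.00
Cold medicine £16.62: over-the-counter medicine, buyer-exempt → 0% → £0.00
Laundry detergent £12.71: general merchandise → 6.5% → £0.83
Soccer ball £48.19: sports equipment, buyer-exempt → 0% → £0.00
Camping tent (2-person) £252.03: sports equipment, buyer-exempt → 0% → £0.00
Basketball £20.63: sports equipment, buyer-exempt → 0% → £0.00
Hardcover biography £29.33: books → 5% → £1.47
Phone case £40.77: general merchandise → 6.5% → £2.65
Bike helmet £89.09: sports equipment, buyer-exempt → 0% → £0.00
Total tax = £0.83 + £1.47 + £2.65 = £4.95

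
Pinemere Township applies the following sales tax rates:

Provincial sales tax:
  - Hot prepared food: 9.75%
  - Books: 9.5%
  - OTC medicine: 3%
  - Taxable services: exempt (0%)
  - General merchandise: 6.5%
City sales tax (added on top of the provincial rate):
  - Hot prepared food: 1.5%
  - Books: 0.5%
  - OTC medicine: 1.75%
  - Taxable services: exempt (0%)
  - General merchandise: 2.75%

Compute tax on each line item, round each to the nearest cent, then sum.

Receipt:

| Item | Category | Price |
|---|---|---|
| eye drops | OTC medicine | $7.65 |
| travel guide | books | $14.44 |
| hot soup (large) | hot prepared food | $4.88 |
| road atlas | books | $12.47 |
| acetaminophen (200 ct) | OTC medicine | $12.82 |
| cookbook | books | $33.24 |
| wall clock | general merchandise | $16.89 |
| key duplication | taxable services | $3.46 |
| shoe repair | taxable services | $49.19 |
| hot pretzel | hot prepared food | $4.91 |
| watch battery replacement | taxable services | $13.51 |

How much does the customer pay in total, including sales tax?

Eye drops $7.65: OTC medicine → 3% + 1.75% city = 4.75% → $0.36
Travel guide $14.44: books → 9.5% + 0.5% city = 10% → $1.44
Hot soup (large) $4.88: hot prepared food → 9.75% + 1.5% city = 11.25% → $0.55
Road atlas $12.47: books → 9.5% + 0.5% city = 10% → $1.25
Acetaminophen (200 ct) $12.82: OTC medicine → 3% + 1.75% city = 4.75% → $0.61
Cookbook $33.24: books → 9.5% + 0.5% city = 10% → $3.32
Wall clock $16.89: general merchandise → 6.5% + 2.75% city = 9.25% → $1.56
Key duplication $3.46: taxable services → 0% + 0% city = 0% → $0.00
Shoe repair $49.19: taxable services → 0% + 0% city = 0% → $0.00
Hot pretzel $4.91: hot prepared food → 9.75% + 1.5% city = 11.25% → $0.55
Watch battery replacement $13.51: taxable services → 0% + 0% city = 0% → $0.00
Subtotal = $173.46; tax = $9.64; total due = $183.10

$183.10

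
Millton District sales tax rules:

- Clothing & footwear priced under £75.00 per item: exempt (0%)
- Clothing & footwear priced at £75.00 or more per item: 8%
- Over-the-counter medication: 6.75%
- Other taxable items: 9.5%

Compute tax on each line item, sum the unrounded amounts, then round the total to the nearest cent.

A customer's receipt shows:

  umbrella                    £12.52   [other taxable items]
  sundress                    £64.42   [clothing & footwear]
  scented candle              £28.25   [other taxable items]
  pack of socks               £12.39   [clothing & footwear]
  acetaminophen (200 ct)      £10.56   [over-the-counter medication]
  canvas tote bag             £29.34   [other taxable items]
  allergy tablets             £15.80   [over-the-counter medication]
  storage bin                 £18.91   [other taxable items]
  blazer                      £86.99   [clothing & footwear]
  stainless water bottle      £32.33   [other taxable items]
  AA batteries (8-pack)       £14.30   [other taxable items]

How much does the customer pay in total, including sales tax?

£347.44

Umbrella £12.52: other taxable items → 9.5% → £1.1894
Sundress £64.42: clothing & footwear, under £75.00 → 0% → £0.00
Scented candle £28.25: other taxable items → 9.5% → £2.68375
Pack of socks £12.39: clothing & footwear, under £75.00 → 0% → £0.00
Acetaminophen (200 ct) £10.56: over-the-counter medication → 6.75% → £0.7128
Canvas tote bag £29.34: other taxable items → 9.5% → £2.7873
Allergy tablets £15.80: over-the-counter medication → 6.75% → £1.0665
Storage bin £18.91: other taxable items → 9.5% → £1.79645
Blazer £86.99: clothing & footwear, £75.00 or more → 8% → £6.9592
Stainless water bottle £32.33: other taxable items → 9.5% → £3.07135
AA batteries (8-pack) £14.30: other taxable items → 9.5% → £1.3585
Subtotal = £325.81; unrounded tax = £21.62525 → £21.63; total due = £347.44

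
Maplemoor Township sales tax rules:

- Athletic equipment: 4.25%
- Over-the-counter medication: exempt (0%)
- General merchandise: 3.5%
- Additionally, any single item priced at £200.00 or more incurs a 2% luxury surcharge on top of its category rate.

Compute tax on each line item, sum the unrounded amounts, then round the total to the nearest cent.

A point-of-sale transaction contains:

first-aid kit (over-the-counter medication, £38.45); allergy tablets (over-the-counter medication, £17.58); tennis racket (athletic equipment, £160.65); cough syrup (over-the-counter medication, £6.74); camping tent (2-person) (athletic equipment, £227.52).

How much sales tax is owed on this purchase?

First-aid kit £38.45: over-the-counter medication → 0% → £0.00
Allergy tablets £17.58: over-the-counter medication → 0% → £0.00
Tennis racket £160.65: athletic equipment → 4.25% → £6.827625
Cough syrup £6.74: over-the-counter medication → 0% → £0.00
Camping tent (2-person) £227.52: athletic equipment → 4.25% + 2% surcharge = 6.25% → £14.22
Unrounded tax sum = £21.047625 → £21.05

£21.05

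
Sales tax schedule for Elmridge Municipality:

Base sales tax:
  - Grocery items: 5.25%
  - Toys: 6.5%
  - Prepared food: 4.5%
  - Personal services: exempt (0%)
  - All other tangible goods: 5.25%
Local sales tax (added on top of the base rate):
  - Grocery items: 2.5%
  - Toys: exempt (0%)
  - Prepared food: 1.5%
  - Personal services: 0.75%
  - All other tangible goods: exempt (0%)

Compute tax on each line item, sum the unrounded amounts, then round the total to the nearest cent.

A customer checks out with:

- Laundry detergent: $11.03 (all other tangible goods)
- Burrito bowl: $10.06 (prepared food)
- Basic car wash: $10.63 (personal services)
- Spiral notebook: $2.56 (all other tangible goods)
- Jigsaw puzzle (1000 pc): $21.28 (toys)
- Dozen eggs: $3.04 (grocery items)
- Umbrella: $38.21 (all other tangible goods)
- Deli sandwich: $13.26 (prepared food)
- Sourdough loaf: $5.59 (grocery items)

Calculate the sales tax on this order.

Laundry detergent $11.03: all other tangible goods → 5.25% + 0% local = 5.25% → $0.579075
Burrito bowl $10.06: prepared food → 4.5% + 1.5% local = 6% → $0.6036
Basic car wash $10.63: personal services → 0% + 0.75% local = 0.75% → $0.079725
Spiral notebook $2.56: all other tangible goods → 5.25% + 0% local = 5.25% → $0.1344
Jigsaw puzzle (1000 pc) $21.28: toys → 6.5% + 0% local = 6.5% → $1.3832
Dozen eggs $3.04: grocery items → 5.25% + 2.5% local = 7.75% → $0.2356
Umbrella $38.21: all other tangible goods → 5.25% + 0% local = 5.25% → $2.006025
Deli sandwich $13.26: prepared food → 4.5% + 1.5% local = 6% → $0.7956
Sourdough loaf $5.59: grocery items → 5.25% + 2.5% local = 7.75% → $0.433225
Unrounded tax sum = $6.25045 → $6.25

$6.25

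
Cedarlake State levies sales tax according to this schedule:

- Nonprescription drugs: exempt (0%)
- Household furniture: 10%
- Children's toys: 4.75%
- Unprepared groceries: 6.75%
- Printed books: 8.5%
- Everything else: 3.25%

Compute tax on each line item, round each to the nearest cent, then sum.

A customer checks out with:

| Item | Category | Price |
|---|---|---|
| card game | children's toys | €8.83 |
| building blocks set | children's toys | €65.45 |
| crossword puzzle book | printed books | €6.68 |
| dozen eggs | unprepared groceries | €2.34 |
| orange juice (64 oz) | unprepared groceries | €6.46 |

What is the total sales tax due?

Card game €8.83: children's toys → 4.75% → €0.42
Building blocks set €65.45: children's toys → 4.75% → €3.11
Crossword puzzle book €6.68: printed books → 8.5% → €0.57
Dozen eggs €2.34: unprepared groceries → 6.75% → €0.16
Orange juice (64 oz) €6.46: unprepared groceries → 6.75% → €0.44
Total tax = €0.42 + €3.11 + €0.57 + €0.16 + €0.44 = €4.70

€4.70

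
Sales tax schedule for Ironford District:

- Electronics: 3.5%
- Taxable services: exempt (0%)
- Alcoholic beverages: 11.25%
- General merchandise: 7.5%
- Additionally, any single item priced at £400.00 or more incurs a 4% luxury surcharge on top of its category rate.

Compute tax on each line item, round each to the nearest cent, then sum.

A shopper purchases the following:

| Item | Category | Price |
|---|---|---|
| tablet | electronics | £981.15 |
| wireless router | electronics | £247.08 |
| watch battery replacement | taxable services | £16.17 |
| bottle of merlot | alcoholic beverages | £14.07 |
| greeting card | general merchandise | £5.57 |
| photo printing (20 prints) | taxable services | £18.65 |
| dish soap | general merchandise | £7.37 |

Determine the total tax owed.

Tablet £981.15: electronics → 3.5% + 4% surcharge = 7.5% → £73.59
Wireless router £247.08: electronics → 3.5% → £8.65
Watch battery replacement £16.17: taxable services → 0% → £0.00
Bottle of merlot £14.07: alcoholic beverages → 11.25% → £1.58
Greeting card £5.57: general merchandise → 7.5% → £0.42
Photo printing (20 prints) £18.65: taxable services → 0% → £0.00
Dish soap £7.37: general merchandise → 7.5% → £0.55
Total tax = £73.59 + £8.65 + £1.58 + £0.42 + £0.55 = £84.79

£84.79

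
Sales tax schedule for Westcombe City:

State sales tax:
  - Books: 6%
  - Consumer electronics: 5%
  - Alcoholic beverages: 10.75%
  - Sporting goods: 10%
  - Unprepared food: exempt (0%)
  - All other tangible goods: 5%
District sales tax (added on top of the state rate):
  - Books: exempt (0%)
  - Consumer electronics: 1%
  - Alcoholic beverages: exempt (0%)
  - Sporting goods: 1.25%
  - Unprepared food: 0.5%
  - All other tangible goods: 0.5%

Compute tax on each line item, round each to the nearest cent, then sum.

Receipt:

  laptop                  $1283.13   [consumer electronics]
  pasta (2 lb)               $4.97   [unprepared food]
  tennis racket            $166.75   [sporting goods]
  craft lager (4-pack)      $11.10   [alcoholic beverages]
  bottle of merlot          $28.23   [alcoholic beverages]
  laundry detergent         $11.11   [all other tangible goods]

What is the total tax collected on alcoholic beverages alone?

Craft lager (4-pack) $11.10: alcoholic beverages → 10.75% + 0% district = 10.75% → $1.19
Bottle of merlot $28.23: alcoholic beverages → 10.75% + 0% district = 10.75% → $3.03
Tax on alcoholic beverages = $1.19 + $3.03 = $4.22

$4.22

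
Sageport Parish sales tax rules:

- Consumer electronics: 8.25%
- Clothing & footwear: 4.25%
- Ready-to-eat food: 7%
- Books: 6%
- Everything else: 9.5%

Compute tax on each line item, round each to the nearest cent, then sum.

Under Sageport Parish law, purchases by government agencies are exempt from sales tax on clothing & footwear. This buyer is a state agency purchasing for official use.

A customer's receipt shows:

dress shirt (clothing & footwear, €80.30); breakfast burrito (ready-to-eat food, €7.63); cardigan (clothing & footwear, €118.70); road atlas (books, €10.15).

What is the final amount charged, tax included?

Dress shirt €80.30: clothing & footwear, buyer-exempt → 0% → €0.00
Breakfast burrito €7.63: ready-to-eat food → 7% → €0.53
Cardigan €118.70: clothing & footwear, buyer-exempt → 0% → €0.00
Road atlas €10.15: books → 6% → €0.61
Subtotal = €216.78; tax = €1.14; total due = €217.92

€217.92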